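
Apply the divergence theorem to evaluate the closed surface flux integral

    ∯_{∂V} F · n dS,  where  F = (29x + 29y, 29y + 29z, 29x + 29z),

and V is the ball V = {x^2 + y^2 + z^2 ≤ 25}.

By the divergence theorem,

    ∯_{∂V} F · n dS = ∭_V (∇ · F) dV.

Compute the divergence:
    ∇ · F = ∂F_x/∂x + ∂F_y/∂y + ∂F_z/∂z = 29 + 29 + 29 = 87.

In spherical coordinates, x = ρ sin(φ) cos(θ), y = ρ sin(φ) sin(θ), z = ρ cos(φ), dV = ρ^2 sin(φ) dρ dφ dθ, with 0 ≤ ρ ≤ 5, 0 ≤ φ ≤ π, 0 ≤ θ ≤ 2π.

The integrand, after substitution and multiplying by the volume element, becomes (87) · ρ^2 sin(φ), so

    ∭_V (∇·F) dV = ∫_0^{2π} ∫_0^{π} ∫_0^{5} (87) · ρ^2 sin(φ) dρ dφ dθ.

Inner (ρ from 0 to 5): 3625sin(φ).
Middle (φ from 0 to π): 7250.
Outer (θ from 0 to 2π): 14500π.

Therefore ∯_{∂V} F · n dS = 14500π.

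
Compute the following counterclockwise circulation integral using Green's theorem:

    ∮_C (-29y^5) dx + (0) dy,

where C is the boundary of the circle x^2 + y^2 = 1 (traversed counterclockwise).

Green's theorem converts the closed line integral into a double integral over the enclosed region D:

    ∮_C P dx + Q dy = ∬_D (∂Q/∂x - ∂P/∂y) dA.

Here P = -29y^5, Q = 0, so

    ∂Q/∂x = 0,    ∂P/∂y = -145y^4,
    ∂Q/∂x - ∂P/∂y = 145y^4.

D is the region x^2 + y^2 ≤ 1. Evaluating the double integral:

In polar coordinates (x = r cos θ, y = r sin θ, dA = r dr dθ) the integrand becomes 145r^4sin(θ)^4, so

    ∬_D (145y^4) dA = ∫_0^{2π} ∫_0^{1} (145r^4sin(θ)^4) · r dr dθ.

Inner (r from 0 to 1): 145sin(θ)^4/6.
Outer (θ from 0 to 2π): 145π/8.

Therefore ∮_C P dx + Q dy = 145π/8.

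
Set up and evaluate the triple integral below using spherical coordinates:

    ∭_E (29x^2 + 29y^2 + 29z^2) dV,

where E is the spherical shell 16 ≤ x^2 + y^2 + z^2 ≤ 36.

In spherical coordinates, x = ρ sin(φ) cos(θ), y = ρ sin(φ) sin(θ), z = ρ cos(φ), and dV = ρ^2 sin(φ) dρ dφ dθ.

The integrand becomes 29ρ^2, so

    ∭_E (29x^2 + 29y^2 + 29z^2) dV = ∫_{0}^{2π} ∫_{0}^{π} ∫_{4}^{6} (29ρ^2) · ρ^2 sin(φ) dρ dφ dθ.

Inner (ρ): 195808sin(φ)/5.
Middle (φ): 391616/5.
Outer (θ): 783232π/5.

Therefore the triple integral equals 783232π/5.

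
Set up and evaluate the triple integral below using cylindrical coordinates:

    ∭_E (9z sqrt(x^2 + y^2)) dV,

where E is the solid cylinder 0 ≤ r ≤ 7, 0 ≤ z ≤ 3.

In cylindrical coordinates, x = r cos(θ), y = r sin(θ), z = z, and dV = r dr dθ dz.

The integrand becomes 9r z, so

    ∭_E (9z sqrt(x^2 + y^2)) dV = ∫_{0}^{2π} ∫_{0}^{7} ∫_{0}^{3} (9r z) · r dz dr dθ.

Inner (z): 81r^2/2.
Middle (r from 0 to 7): 9261/2.
Outer (θ): 9261π.

Therefore the triple integral equals 9261π.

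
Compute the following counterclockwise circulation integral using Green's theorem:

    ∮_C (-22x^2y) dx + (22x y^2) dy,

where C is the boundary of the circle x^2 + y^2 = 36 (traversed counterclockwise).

Green's theorem converts the closed line integral into a double integral over the enclosed region D:

    ∮_C P dx + Q dy = ∬_D (∂Q/∂x - ∂P/∂y) dA.

Here P = -22x^2y, Q = 22x y^2, so

    ∂Q/∂x = 22y^2,    ∂P/∂y = -22x^2,
    ∂Q/∂x - ∂P/∂y = 22x^2 + 22y^2.

D is the region x^2 + y^2 ≤ 36. Evaluating the double integral:

In polar coordinates (x = r cos θ, y = r sin θ, dA = r dr dθ) the integrand becomes 22r^2, so

    ∬_D (22x^2 + 22y^2) dA = ∫_0^{2π} ∫_0^{6} (22r^2) · r dr dθ.

Inner (r from 0 to 6): 7128.
Outer (θ from 0 to 2π): 14256π.

Therefore ∮_C P dx + Q dy = 14256π.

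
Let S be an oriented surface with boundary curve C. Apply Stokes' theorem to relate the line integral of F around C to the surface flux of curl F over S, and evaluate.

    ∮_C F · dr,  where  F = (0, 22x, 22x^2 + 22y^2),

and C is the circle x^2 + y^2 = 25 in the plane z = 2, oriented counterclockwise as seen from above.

Let S be the flat disk x^2 + y^2 ≤ 25 in the plane z = 2, with upward unit normal n̂ = ẑ. By Stokes' theorem,

    ∮_C F · dr = ∬_S (∇ × F) · n̂ dS = ∬_D (curl F)_z dA,

where D is the disk x^2 + y^2 ≤ 25.

Compute the curl of F = (0, 22x, 22x^2 + 22y^2):
    (∇ × F)_x = ∂F_z/∂y - ∂F_y/∂z = 44y,
    (∇ × F)_y = ∂F_x/∂z - ∂F_z/∂x = -44x,
    (∇ × F)_z = ∂F_y/∂x - ∂F_x/∂y = 22.

On z = 2, (curl F)_z = 22.

Convert to polar (x = r cos θ, y = r sin θ, dA = r dr dθ); the integrand becomes 22, so

    ∬_D (curl F)_z dA = ∫_0^{2π} ∫_0^{5} (22) · r dr dθ.

Inner (r from 0 to 5): 275.
Outer (θ from 0 to 2π): 550π.

Therefore ∮_C F · dr = 550π.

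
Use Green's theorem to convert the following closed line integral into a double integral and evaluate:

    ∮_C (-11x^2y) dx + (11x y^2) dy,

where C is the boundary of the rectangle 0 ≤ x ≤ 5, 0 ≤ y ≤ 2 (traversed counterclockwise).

Green's theorem converts the closed line integral into a double integral over the enclosed region D:

    ∮_C P dx + Q dy = ∬_D (∂Q/∂x - ∂P/∂y) dA.

Here P = -11x^2y, Q = 11x y^2, so

    ∂Q/∂x = 11y^2,    ∂P/∂y = -11x^2,
    ∂Q/∂x - ∂P/∂y = 11x^2 + 11y^2.

D is the region 0 ≤ x ≤ 5, 0 ≤ y ≤ 2. Evaluating the double integral:

    ∬_D (11x^2 + 11y^2) dA = ∫_0^{5} ∫_0^{2} (11x^2 + 11y^2) dy dx.

Inner (y from 0 to 2): 22x^2 + 88/3.
Outer (x from 0 to 5): 3190/3.

Therefore ∮_C P dx + Q dy = 3190/3.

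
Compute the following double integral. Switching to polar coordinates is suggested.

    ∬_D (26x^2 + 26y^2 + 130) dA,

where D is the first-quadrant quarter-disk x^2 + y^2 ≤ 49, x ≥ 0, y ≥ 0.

The region D is 0 ≤ r ≤ 7, 0 ≤ θ ≤ π/2 in polar coordinates, where x = r cos(θ), y = r sin(θ), and dA = r dr dθ.

Under the substitution, the integrand becomes 26r^2 + 130, so

    ∬_D (26x^2 + 26y^2 + 130) dA = ∫_{0}^{π/2} ∫_{0}^{7} (26r^2 + 130) · r dr dθ.

Inner integral (in r): ∫_{0}^{7} (26r^2 + 130) · r dr = 37583/2.

Outer integral (in θ): ∫_{0}^{π/2} (37583/2) dθ = 37583π/4.

Therefore ∬_D (26x^2 + 26y^2 + 130) dA = 37583π/4.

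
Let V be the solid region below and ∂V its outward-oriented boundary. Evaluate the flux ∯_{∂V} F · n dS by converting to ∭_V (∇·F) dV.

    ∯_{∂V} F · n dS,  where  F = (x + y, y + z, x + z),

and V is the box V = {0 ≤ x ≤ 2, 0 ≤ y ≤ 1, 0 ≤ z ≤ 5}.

By the divergence theorem,

    ∯_{∂V} F · n dS = ∭_V (∇ · F) dV.

Compute the divergence:
    ∇ · F = ∂F_x/∂x + ∂F_y/∂y + ∂F_z/∂z = 1 + 1 + 1 = 3.

V is a rectangular box, so dV = dx dy dz with 0 ≤ x ≤ 2, 0 ≤ y ≤ 1, 0 ≤ z ≤ 5.

Integrate (3) over V as an iterated integral:

    ∭_V (∇·F) dV = ∫_0^{2} ∫_0^{1} ∫_0^{5} (3) dz dy dx.

Inner (z from 0 to 5): 15.
Middle (y from 0 to 1): 15.
Outer (x from 0 to 2): 30.

Therefore ∯_{∂V} F · n dS = 30.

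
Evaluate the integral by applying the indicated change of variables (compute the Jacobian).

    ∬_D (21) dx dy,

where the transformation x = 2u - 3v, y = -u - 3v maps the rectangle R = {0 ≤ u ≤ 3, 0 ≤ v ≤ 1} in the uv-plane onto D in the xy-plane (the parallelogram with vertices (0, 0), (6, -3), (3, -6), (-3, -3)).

Compute the Jacobian determinant of (x, y) with respect to (u, v):

    ∂(x,y)/∂(u,v) = | 2  -3 | = (2)(-3) - (-3)(-1) = -9.
                   | -1  -3 |

Its absolute value is |J| = 9 (the area scaling factor).

Substituting x = 2u - 3v, y = -u - 3v into the integrand,

    21 → 21,

so the integral becomes

    ∬_R (21) · |J| du dv = ∫_0^3 ∫_0^1 (189) dv du.

Inner (v): 189.
Outer (u): 567.

Therefore ∬_D (21) dx dy = 567.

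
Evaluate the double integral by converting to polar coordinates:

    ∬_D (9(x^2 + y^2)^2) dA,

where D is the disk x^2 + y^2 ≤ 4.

The region D is 0 ≤ r ≤ 2, 0 ≤ θ ≤ 2π in polar coordinates, where x = r cos(θ), y = r sin(θ), and dA = r dr dθ.

Under the substitution, the integrand becomes 9r^4, so

    ∬_D (9(x^2 + y^2)^2) dA = ∫_{0}^{2π} ∫_{0}^{2} (9r^4) · r dr dθ.

Inner integral (in r): ∫_{0}^{2} (9r^4) · r dr = 96.

Outer integral (in θ): ∫_{0}^{2π} (96) dθ = 192π.

Therefore ∬_D (9(x^2 + y^2)^2) dA = 192π.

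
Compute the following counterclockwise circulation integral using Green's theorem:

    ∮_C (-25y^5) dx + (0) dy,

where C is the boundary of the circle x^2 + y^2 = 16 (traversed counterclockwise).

Green's theorem converts the closed line integral into a double integral over the enclosed region D:

    ∮_C P dx + Q dy = ∬_D (∂Q/∂x - ∂P/∂y) dA.

Here P = -25y^5, Q = 0, so

    ∂Q/∂x = 0,    ∂P/∂y = -125y^4,
    ∂Q/∂x - ∂P/∂y = 125y^4.

D is the region x^2 + y^2 ≤ 16. Evaluating the double integral:

In polar coordinates (x = r cos θ, y = r sin θ, dA = r dr dθ) the integrand becomes 125r^4sin(θ)^4, so

    ∬_D (125y^4) dA = ∫_0^{2π} ∫_0^{4} (125r^4sin(θ)^4) · r dr dθ.

Inner (r from 0 to 4): 256000sin(θ)^4/3.
Outer (θ from 0 to 2π): 64000π.

Therefore ∮_C P dx + Q dy = 64000π.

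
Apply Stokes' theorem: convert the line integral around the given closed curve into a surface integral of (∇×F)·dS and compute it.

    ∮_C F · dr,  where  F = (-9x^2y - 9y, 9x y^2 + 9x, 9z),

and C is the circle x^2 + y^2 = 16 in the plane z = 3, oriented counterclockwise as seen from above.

Let S be the flat disk x^2 + y^2 ≤ 16 in the plane z = 3, with upward unit normal n̂ = ẑ. By Stokes' theorem,

    ∮_C F · dr = ∬_S (∇ × F) · n̂ dS = ∬_D (curl F)_z dA,

where D is the disk x^2 + y^2 ≤ 16.

Compute the curl of F = (-9x^2y - 9y, 9x y^2 + 9x, 9z):
    (∇ × F)_x = ∂F_z/∂y - ∂F_y/∂z = 0,
    (∇ × F)_y = ∂F_x/∂z - ∂F_z/∂x = 0,
    (∇ × F)_z = ∂F_y/∂x - ∂F_x/∂y = 9x^2 + 9y^2 + 18.

On z = 3, (curl F)_z = 9x^2 + 9y^2 + 18.

Convert to polar (x = r cos θ, y = r sin θ, dA = r dr dθ); the integrand becomes 9r^2 + 18, so

    ∬_D (curl F)_z dA = ∫_0^{2π} ∫_0^{4} (9r^2 + 18) · r dr dθ.

Inner (r from 0 to 4): 720.
Outer (θ from 0 to 2π): 1440π.

Therefore ∮_C F · dr = 1440π.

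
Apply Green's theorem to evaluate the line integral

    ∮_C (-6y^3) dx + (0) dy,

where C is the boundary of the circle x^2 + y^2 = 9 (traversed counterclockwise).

Green's theorem converts the closed line integral into a double integral over the enclosed region D:

    ∮_C P dx + Q dy = ∬_D (∂Q/∂x - ∂P/∂y) dA.

Here P = -6y^3, Q = 0, so

    ∂Q/∂x = 0,    ∂P/∂y = -18y^2,
    ∂Q/∂x - ∂P/∂y = 18y^2.

D is the region x^2 + y^2 ≤ 9. Evaluating the double integral:

In polar coordinates (x = r cos θ, y = r sin θ, dA = r dr dθ) the integrand becomes 18r^2sin(θ)^2, so

    ∬_D (18y^2) dA = ∫_0^{2π} ∫_0^{3} (18r^2sin(θ)^2) · r dr dθ.

Inner (r from 0 to 3): 729sin(θ)^2/2.
Outer (θ from 0 to 2π): 729π/2.

Therefore ∮_C P dx + Q dy = 729π/2.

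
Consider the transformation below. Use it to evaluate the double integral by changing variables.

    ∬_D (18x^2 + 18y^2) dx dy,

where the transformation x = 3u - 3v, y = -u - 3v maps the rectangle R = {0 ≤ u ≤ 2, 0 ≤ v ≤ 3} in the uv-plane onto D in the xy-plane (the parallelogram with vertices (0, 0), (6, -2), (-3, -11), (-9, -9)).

Compute the Jacobian determinant of (x, y) with respect to (u, v):

    ∂(x,y)/∂(u,v) = | 3  -3 | = (3)(-3) - (-3)(-1) = -12.
                   | -1  -3 |

Its absolute value is |J| = 12 (the area scaling factor).

Substituting x = 3u - 3v, y = -u - 3v into the integrand,

    18x^2 + 18y^2 → 180u^2 - 216u v + 324v^2,

so the integral becomes

    ∬_R (180u^2 - 216u v + 324v^2) · |J| du dv = ∫_0^2 ∫_0^3 (2160u^2 - 2592u v + 3888v^2) dv du.

Inner (v): 6480u^2 - 11664u + 34992.
Outer (u): 63936.

Therefore ∬_D (18x^2 + 18y^2) dx dy = 63936.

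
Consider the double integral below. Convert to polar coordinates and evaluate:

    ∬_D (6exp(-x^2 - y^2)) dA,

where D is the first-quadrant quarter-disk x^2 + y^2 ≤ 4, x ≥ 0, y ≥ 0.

The region D is 0 ≤ r ≤ 2, 0 ≤ θ ≤ π/2 in polar coordinates, where x = r cos(θ), y = r sin(θ), and dA = r dr dθ.

Under the substitution, the integrand becomes 6exp(-r^2), so

    ∬_D (6exp(-x^2 - y^2)) dA = ∫_{0}^{π/2} ∫_{0}^{2} (6exp(-r^2)) · r dr dθ.

Inner integral (in r): ∫_{0}^{2} (6exp(-r^2)) · r dr = 3 - 3exp(-4).

Outer integral (in θ): ∫_{0}^{π/2} (3 - 3exp(-4)) dθ = -3π (1 - exp(4))exp(-4)/2.

Therefore ∬_D (6exp(-x^2 - y^2)) dA = -3π (1 - exp(4))exp(-4)/2.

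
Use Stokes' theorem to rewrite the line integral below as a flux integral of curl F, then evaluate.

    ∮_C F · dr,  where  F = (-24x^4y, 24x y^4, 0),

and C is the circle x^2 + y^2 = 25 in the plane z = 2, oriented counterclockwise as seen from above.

Let S be the flat disk x^2 + y^2 ≤ 25 in the plane z = 2, with upward unit normal n̂ = ẑ. By Stokes' theorem,

    ∮_C F · dr = ∬_S (∇ × F) · n̂ dS = ∬_D (curl F)_z dA,

where D is the disk x^2 + y^2 ≤ 25.

Compute the curl of F = (-24x^4y, 24x y^4, 0):
    (∇ × F)_x = ∂F_z/∂y - ∂F_y/∂z = 0,
    (∇ × F)_y = ∂F_x/∂z - ∂F_z/∂x = 0,
    (∇ × F)_z = ∂F_y/∂x - ∂F_x/∂y = 24x^4 + 24y^4.

On z = 2, (curl F)_z = 24x^4 + 24y^4.

Convert to polar (x = r cos θ, y = r sin θ, dA = r dr dθ); the integrand becomes 24r^4(sin(θ)^4 + cos(θ)^4), so

    ∬_D (curl F)_z dA = ∫_0^{2π} ∫_0^{5} (24r^4(sin(θ)^4 + cos(θ)^4)) · r dr dθ.

Inner (r from 0 to 5): 62500sin(θ)^4 + 62500cos(θ)^4.
Outer (θ from 0 to 2π): 93750π.

Therefore ∮_C F · dr = 93750π.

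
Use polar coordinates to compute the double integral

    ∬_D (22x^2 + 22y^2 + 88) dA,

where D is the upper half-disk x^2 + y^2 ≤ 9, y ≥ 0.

The region D is 0 ≤ r ≤ 3, 0 ≤ θ ≤ π in polar coordinates, where x = r cos(θ), y = r sin(θ), and dA = r dr dθ.

Under the substitution, the integrand becomes 22r^2 + 88, so

    ∬_D (22x^2 + 22y^2 + 88) dA = ∫_{0}^{π} ∫_{0}^{3} (22r^2 + 88) · r dr dθ.

Inner integral (in r): ∫_{0}^{3} (22r^2 + 88) · r dr = 1683/2.

Outer integral (in θ): ∫_{0}^{π} (1683/2) dθ = 1683π/2.

Therefore ∬_D (22x^2 + 22y^2 + 88) dA = 1683π/2.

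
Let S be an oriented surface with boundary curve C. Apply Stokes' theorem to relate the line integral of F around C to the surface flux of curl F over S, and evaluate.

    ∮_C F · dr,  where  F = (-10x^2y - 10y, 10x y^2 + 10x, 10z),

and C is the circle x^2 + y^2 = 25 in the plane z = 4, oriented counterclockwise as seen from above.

Let S be the flat disk x^2 + y^2 ≤ 25 in the plane z = 4, with upward unit normal n̂ = ẑ. By Stokes' theorem,

    ∮_C F · dr = ∬_S (∇ × F) · n̂ dS = ∬_D (curl F)_z dA,

where D is the disk x^2 + y^2 ≤ 25.

Compute the curl of F = (-10x^2y - 10y, 10x y^2 + 10x, 10z):
    (∇ × F)_x = ∂F_z/∂y - ∂F_y/∂z = 0,
    (∇ × F)_y = ∂F_x/∂z - ∂F_z/∂x = 0,
    (∇ × F)_z = ∂F_y/∂x - ∂F_x/∂y = 10x^2 + 10y^2 + 20.

On z = 4, (curl F)_z = 10x^2 + 10y^2 + 20.

Convert to polar (x = r cos θ, y = r sin θ, dA = r dr dθ); the integrand becomes 10r^2 + 20, so

    ∬_D (curl F)_z dA = ∫_0^{2π} ∫_0^{5} (10r^2 + 20) · r dr dθ.

Inner (r from 0 to 5): 3625/2.
Outer (θ from 0 to 2π): 3625π.

Therefore ∮_C F · dr = 3625π.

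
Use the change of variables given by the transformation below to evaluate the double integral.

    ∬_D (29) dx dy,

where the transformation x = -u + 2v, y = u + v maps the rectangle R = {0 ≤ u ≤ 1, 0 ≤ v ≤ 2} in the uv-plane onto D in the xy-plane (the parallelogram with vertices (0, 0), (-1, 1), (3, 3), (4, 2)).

Compute the Jacobian determinant of (x, y) with respect to (u, v):

    ∂(x,y)/∂(u,v) = | -1  2 | = (-1)(1) - (2)(1) = -3.
                   | 1  1 |

Its absolute value is |J| = 3 (the area scaling factor).

Substituting x = -u + 2v, y = u + v into the integrand,

    29 → 29,

so the integral becomes

    ∬_R (29) · |J| du dv = ∫_0^1 ∫_0^2 (87) dv du.

Inner (v): 174.
Outer (u): 174.

Therefore ∬_D (29) dx dy = 174.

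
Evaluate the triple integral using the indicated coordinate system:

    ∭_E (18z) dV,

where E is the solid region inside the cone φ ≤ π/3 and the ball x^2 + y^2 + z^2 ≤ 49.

In spherical coordinates, x = ρ sin(φ) cos(θ), y = ρ sin(φ) sin(θ), z = ρ cos(φ), and dV = ρ^2 sin(φ) dρ dφ dθ.

The integrand becomes 18ρ cos(φ), so

    ∭_E (18z) dV = ∫_{0}^{2π} ∫_{0}^{π/3} ∫_{0}^{7} (18ρ cos(φ)) · ρ^2 sin(φ) dρ dφ dθ.

Inner (ρ): 21609sin(2φ)/4.
Middle (φ): 64827/16.
Outer (θ): 64827π/8.

Therefore the triple integral equals 64827π/8.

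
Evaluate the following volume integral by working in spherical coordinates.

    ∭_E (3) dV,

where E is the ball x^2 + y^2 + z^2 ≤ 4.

In spherical coordinates, x = ρ sin(φ) cos(θ), y = ρ sin(φ) sin(θ), z = ρ cos(φ), and dV = ρ^2 sin(φ) dρ dφ dθ.

The integrand becomes 3, so

    ∭_E (3) dV = ∫_{0}^{2π} ∫_{0}^{π} ∫_{0}^{2} (3) · ρ^2 sin(φ) dρ dφ dθ.

Inner (ρ): 8sin(φ).
Middle (φ): 16.
Outer (θ): 32π.

Therefore the triple integral equals 32π.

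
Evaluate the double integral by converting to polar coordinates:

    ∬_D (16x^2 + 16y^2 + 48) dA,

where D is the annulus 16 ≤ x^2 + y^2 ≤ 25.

The region D is 4 ≤ r ≤ 5, 0 ≤ θ ≤ 2π in polar coordinates, where x = r cos(θ), y = r sin(θ), and dA = r dr dθ.

Under the substitution, the integrand becomes 16r^2 + 48, so

    ∬_D (16x^2 + 16y^2 + 48) dA = ∫_{0}^{2π} ∫_{4}^{5} (16r^2 + 48) · r dr dθ.

Inner integral (in r): ∫_{4}^{5} (16r^2 + 48) · r dr = 1692.

Outer integral (in θ): ∫_{0}^{2π} (1692) dθ = 3384π.

Therefore ∬_D (16x^2 + 16y^2 + 48) dA = 3384π.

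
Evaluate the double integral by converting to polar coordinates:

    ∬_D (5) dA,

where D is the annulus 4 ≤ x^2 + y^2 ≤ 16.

The region D is 2 ≤ r ≤ 4, 0 ≤ θ ≤ 2π in polar coordinates, where x = r cos(θ), y = r sin(θ), and dA = r dr dθ.

Under the substitution, the integrand becomes 5, so

    ∬_D (5) dA = ∫_{0}^{2π} ∫_{2}^{4} (5) · r dr dθ.

Inner integral (in r): ∫_{2}^{4} (5) · r dr = 30.

Outer integral (in θ): ∫_{0}^{2π} (30) dθ = 60π.

Therefore ∬_D (5) dA = 60π.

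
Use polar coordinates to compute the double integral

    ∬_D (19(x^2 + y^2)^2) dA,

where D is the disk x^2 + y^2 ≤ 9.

The region D is 0 ≤ r ≤ 3, 0 ≤ θ ≤ 2π in polar coordinates, where x = r cos(θ), y = r sin(θ), and dA = r dr dθ.

Under the substitution, the integrand becomes 19r^4, so

    ∬_D (19(x^2 + y^2)^2) dA = ∫_{0}^{2π} ∫_{0}^{3} (19r^4) · r dr dθ.

Inner integral (in r): ∫_{0}^{3} (19r^4) · r dr = 4617/2.

Outer integral (in θ): ∫_{0}^{2π} (4617/2) dθ = 4617π.

Therefore ∬_D (19(x^2 + y^2)^2) dA = 4617π.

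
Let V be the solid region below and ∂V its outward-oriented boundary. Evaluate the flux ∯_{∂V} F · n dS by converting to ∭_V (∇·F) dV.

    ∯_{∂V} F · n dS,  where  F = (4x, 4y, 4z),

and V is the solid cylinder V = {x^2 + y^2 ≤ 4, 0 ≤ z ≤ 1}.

By the divergence theorem,

    ∯_{∂V} F · n dS = ∭_V (∇ · F) dV.

Compute the divergence:
    ∇ · F = ∂F_x/∂x + ∂F_y/∂y + ∂F_z/∂z = 4 + 4 + 4 = 12.

In cylindrical coordinates, x = r cos(θ), y = r sin(θ), z = z, dV = r dr dθ dz, with 0 ≤ r ≤ 2, 0 ≤ θ ≤ 2π, 0 ≤ z ≤ 1.

The integrand, after substitution and multiplying by the volume element, becomes (12) · r, so

    ∭_V (∇·F) dV = ∫_0^{2π} ∫_0^{2} ∫_0^{1} (12) · r dz dr dθ.

Inner (z from 0 to 1): 12r.
Middle (r from 0 to 2): 24.
Outer (θ from 0 to 2π): 48π.

Therefore ∯_{∂V} F · n dS = 48π.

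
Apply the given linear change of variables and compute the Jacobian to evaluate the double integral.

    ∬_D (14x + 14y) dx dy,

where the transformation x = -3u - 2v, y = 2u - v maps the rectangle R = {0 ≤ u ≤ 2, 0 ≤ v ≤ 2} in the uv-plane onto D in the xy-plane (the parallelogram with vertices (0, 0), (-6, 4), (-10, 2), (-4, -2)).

Compute the Jacobian determinant of (x, y) with respect to (u, v):

    ∂(x,y)/∂(u,v) = | -3  -2 | = (-3)(-1) - (-2)(2) = 7.
                   | 2  -1 |

Its absolute value is |J| = 7 (the area scaling factor).

Substituting x = -3u - 2v, y = 2u - v into the integrand,

    14x + 14y → -14u - 42v,

so the integral becomes

    ∬_R (-14u - 42v) · |J| du dv = ∫_0^2 ∫_0^2 (-98u - 294v) dv du.

Inner (v): -196u - 588.
Outer (u): -1568.

Therefore ∬_D (14x + 14y) dx dy = -1568.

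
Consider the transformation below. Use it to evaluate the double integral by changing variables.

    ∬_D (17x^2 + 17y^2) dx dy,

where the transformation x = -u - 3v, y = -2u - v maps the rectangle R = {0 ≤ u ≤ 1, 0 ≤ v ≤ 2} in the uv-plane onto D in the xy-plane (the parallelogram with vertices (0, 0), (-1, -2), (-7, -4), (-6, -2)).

Compute the Jacobian determinant of (x, y) with respect to (u, v):

    ∂(x,y)/∂(u,v) = | -1  -3 | = (-1)(-1) - (-3)(-2) = -5.
                   | -2  -1 |

Its absolute value is |J| = 5 (the area scaling factor).

Substituting x = -u - 3v, y = -2u - v into the integrand,

    17x^2 + 17y^2 → 85u^2 + 170u v + 170v^2,

so the integral becomes

    ∬_R (85u^2 + 170u v + 170v^2) · |J| du dv = ∫_0^1 ∫_0^2 (425u^2 + 850u v + 850v^2) dv du.

Inner (v): 850u^2 + 1700u + 6800/3.
Outer (u): 3400.

Therefore ∬_D (17x^2 + 17y^2) dx dy = 3400.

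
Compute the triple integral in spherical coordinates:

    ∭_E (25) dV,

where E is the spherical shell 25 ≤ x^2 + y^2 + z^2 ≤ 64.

In spherical coordinates, x = ρ sin(φ) cos(θ), y = ρ sin(φ) sin(θ), z = ρ cos(φ), and dV = ρ^2 sin(φ) dρ dφ dθ.

The integrand becomes 25, so

    ∭_E (25) dV = ∫_{0}^{2π} ∫_{0}^{π} ∫_{5}^{8} (25) · ρ^2 sin(φ) dρ dφ dθ.

Inner (ρ): 3225sin(φ).
Middle (φ): 6450.
Outer (θ): 12900π.

Therefore the triple integral equals 12900π.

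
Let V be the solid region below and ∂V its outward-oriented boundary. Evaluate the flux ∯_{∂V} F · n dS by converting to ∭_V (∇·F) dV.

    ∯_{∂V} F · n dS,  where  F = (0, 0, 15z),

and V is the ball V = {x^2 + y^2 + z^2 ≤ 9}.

By the divergence theorem,

    ∯_{∂V} F · n dS = ∭_V (∇ · F) dV.

Compute the divergence:
    ∇ · F = ∂F_x/∂x + ∂F_y/∂y + ∂F_z/∂z = 0 + 0 + 15 = 15.

In spherical coordinates, x = ρ sin(φ) cos(θ), y = ρ sin(φ) sin(θ), z = ρ cos(φ), dV = ρ^2 sin(φ) dρ dφ dθ, with 0 ≤ ρ ≤ 3, 0 ≤ φ ≤ π, 0 ≤ θ ≤ 2π.

The integrand, after substitution and multiplying by the volume element, becomes (15) · ρ^2 sin(φ), so

    ∭_V (∇·F) dV = ∫_0^{2π} ∫_0^{π} ∫_0^{3} (15) · ρ^2 sin(φ) dρ dφ dθ.

Inner (ρ from 0 to 3): 135sin(φ).
Middle (φ from 0 to π): 270.
Outer (θ from 0 to 2π): 540π.

Therefore ∯_{∂V} F · n dS = 540π.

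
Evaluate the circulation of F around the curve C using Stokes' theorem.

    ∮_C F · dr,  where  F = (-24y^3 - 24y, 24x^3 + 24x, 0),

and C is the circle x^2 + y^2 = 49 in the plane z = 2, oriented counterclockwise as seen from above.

Let S be the flat disk x^2 + y^2 ≤ 49 in the plane z = 2, with upward unit normal n̂ = ẑ. By Stokes' theorem,

    ∮_C F · dr = ∬_S (∇ × F) · n̂ dS = ∬_D (curl F)_z dA,

where D is the disk x^2 + y^2 ≤ 49.

Compute the curl of F = (-24y^3 - 24y, 24x^3 + 24x, 0):
    (∇ × F)_x = ∂F_z/∂y - ∂F_y/∂z = 0,
    (∇ × F)_y = ∂F_x/∂z - ∂F_z/∂x = 0,
    (∇ × F)_z = ∂F_y/∂x - ∂F_x/∂y = 72x^2 + 72y^2 + 48.

On z = 2, (curl F)_z = 72x^2 + 72y^2 + 48.

Convert to polar (x = r cos θ, y = r sin θ, dA = r dr dθ); the integrand becomes 72r^2 + 48, so

    ∬_D (curl F)_z dA = ∫_0^{2π} ∫_0^{7} (72r^2 + 48) · r dr dθ.

Inner (r from 0 to 7): 44394.
Outer (θ from 0 to 2π): 88788π.

Therefore ∮_C F · dr = 88788π.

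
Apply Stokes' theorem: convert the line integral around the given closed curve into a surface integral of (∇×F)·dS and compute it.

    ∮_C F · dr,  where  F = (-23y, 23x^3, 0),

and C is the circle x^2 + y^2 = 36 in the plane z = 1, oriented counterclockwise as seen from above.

Let S be the flat disk x^2 + y^2 ≤ 36 in the plane z = 1, with upward unit normal n̂ = ẑ. By Stokes' theorem,

    ∮_C F · dr = ∬_S (∇ × F) · n̂ dS = ∬_D (curl F)_z dA,

where D is the disk x^2 + y^2 ≤ 36.

Compute the curl of F = (-23y, 23x^3, 0):
    (∇ × F)_x = ∂F_z/∂y - ∂F_y/∂z = 0,
    (∇ × F)_y = ∂F_x/∂z - ∂F_z/∂x = 0,
    (∇ × F)_z = ∂F_y/∂x - ∂F_x/∂y = 69x^2 + 23.

On z = 1, (curl F)_z = 69x^2 + 23.

Convert to polar (x = r cos θ, y = r sin θ, dA = r dr dθ); the integrand becomes 69r^2cos(θ)^2 + 23, so

    ∬_D (curl F)_z dA = ∫_0^{2π} ∫_0^{6} (69r^2cos(θ)^2 + 23) · r dr dθ.

Inner (r from 0 to 6): 22356cos(θ)^2 + 414.
Outer (θ from 0 to 2π): 23184π.

Therefore ∮_C F · dr = 23184π.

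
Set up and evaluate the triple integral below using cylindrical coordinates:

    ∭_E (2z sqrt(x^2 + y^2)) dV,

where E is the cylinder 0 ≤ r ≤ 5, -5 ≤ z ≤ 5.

In cylindrical coordinates, x = r cos(θ), y = r sin(θ), z = z, and dV = r dr dθ dz.

The integrand becomes 2r z, so

    ∭_E (2z sqrt(x^2 + y^2)) dV = ∫_{0}^{2π} ∫_{0}^{5} ∫_{-5}^{5} (2r z) · r dz dr dθ.

Inner (z): 0.
Middle (r from 0 to 5): 0.
Outer (θ): 0.

Therefore the triple integral equals 0.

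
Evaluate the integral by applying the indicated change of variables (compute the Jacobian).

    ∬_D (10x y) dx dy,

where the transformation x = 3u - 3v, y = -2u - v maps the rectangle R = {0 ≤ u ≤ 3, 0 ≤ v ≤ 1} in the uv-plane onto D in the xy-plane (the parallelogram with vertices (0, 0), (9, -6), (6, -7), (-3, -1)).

Compute the Jacobian determinant of (x, y) with respect to (u, v):

    ∂(x,y)/∂(u,v) = | 3  -3 | = (3)(-1) - (-3)(-2) = -9.
                   | -2  -1 |

Its absolute value is |J| = 9 (the area scaling factor).

Substituting x = 3u - 3v, y = -2u - v into the integrand,

    10x y → -60u^2 + 30u v + 30v^2,

so the integral becomes

    ∬_R (-60u^2 + 30u v + 30v^2) · |J| du dv = ∫_0^3 ∫_0^1 (-540u^2 + 270u v + 270v^2) dv du.

Inner (v): -540u^2 + 135u + 90.
Outer (u): -7965/2.

Therefore ∬_D (10x y) dx dy = -7965/2.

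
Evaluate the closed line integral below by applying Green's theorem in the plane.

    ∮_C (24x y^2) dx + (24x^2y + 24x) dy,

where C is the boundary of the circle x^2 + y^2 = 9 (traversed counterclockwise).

Green's theorem converts the closed line integral into a double integral over the enclosed region D:

    ∮_C P dx + Q dy = ∬_D (∂Q/∂x - ∂P/∂y) dA.

Here P = 24x y^2, Q = 24x^2y + 24x, so

    ∂Q/∂x = 48x y + 24,    ∂P/∂y = 48x y,
    ∂Q/∂x - ∂P/∂y = 24.

D is the region x^2 + y^2 ≤ 9. Evaluating the double integral:

In polar coordinates (x = r cos θ, y = r sin θ, dA = r dr dθ) the integrand becomes 24, so

    ∬_D (24) dA = ∫_0^{2π} ∫_0^{3} (24) · r dr dθ.

Inner (r from 0 to 3): 108.
Outer (θ from 0 to 2π): 216π.

Therefore ∮_C P dx + Q dy = 216π.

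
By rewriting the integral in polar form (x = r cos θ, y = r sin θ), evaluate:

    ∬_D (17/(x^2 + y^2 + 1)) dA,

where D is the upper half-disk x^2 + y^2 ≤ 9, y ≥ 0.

The region D is 0 ≤ r ≤ 3, 0 ≤ θ ≤ π in polar coordinates, where x = r cos(θ), y = r sin(θ), and dA = r dr dθ.

Under the substitution, the integrand becomes 17/(r^2 + 1), so

    ∬_D (17/(x^2 + y^2 + 1)) dA = ∫_{0}^{π} ∫_{0}^{3} (17/(r^2 + 1)) · r dr dθ.

Inner integral (in r): ∫_{0}^{3} (17/(r^2 + 1)) · r dr = 17log(10)/2.

Outer integral (in θ): ∫_{0}^{π} (17log(10)/2) dθ = 17π log(10)/2.

Therefore ∬_D (17/(x^2 + y^2 + 1)) dA = 17π log(10)/2.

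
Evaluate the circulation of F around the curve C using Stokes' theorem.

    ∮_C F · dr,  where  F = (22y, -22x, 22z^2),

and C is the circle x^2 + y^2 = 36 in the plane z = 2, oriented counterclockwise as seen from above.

Let S be the flat disk x^2 + y^2 ≤ 36 in the plane z = 2, with upward unit normal n̂ = ẑ. By Stokes' theorem,

    ∮_C F · dr = ∬_S (∇ × F) · n̂ dS = ∬_D (curl F)_z dA,

where D is the disk x^2 + y^2 ≤ 36.

Compute the curl of F = (22y, -22x, 22z^2):
    (∇ × F)_x = ∂F_z/∂y - ∂F_y/∂z = 0,
    (∇ × F)_y = ∂F_x/∂z - ∂F_z/∂x = 0,
    (∇ × F)_z = ∂F_y/∂x - ∂F_x/∂y = -44.

On z = 2, (curl F)_z = -44.

Convert to polar (x = r cos θ, y = r sin θ, dA = r dr dθ); the integrand becomes -44, so

    ∬_D (curl F)_z dA = ∫_0^{2π} ∫_0^{6} (-44) · r dr dθ.

Inner (r from 0 to 6): -792.
Outer (θ from 0 to 2π): -1584π.

Therefore ∮_C F · dr = -1584π.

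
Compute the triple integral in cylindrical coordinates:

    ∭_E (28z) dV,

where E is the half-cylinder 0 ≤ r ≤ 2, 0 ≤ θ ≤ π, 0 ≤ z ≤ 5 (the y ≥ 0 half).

In cylindrical coordinates, x = r cos(θ), y = r sin(θ), z = z, and dV = r dr dθ dz.

The integrand becomes 28z, so

    ∭_E (28z) dV = ∫_{0}^{π} ∫_{0}^{2} ∫_{0}^{5} (28z) · r dz dr dθ.

Inner (z): 350r.
Middle (r from 0 to 2): 700.
Outer (θ): 700π.

Therefore the triple integral equals 700π.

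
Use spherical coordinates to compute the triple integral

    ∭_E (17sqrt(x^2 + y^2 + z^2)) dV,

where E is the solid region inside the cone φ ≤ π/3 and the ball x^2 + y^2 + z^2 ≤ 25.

In spherical coordinates, x = ρ sin(φ) cos(θ), y = ρ sin(φ) sin(θ), z = ρ cos(φ), and dV = ρ^2 sin(φ) dρ dφ dθ.

The integrand becomes 17ρ, so

    ∭_E (17sqrt(x^2 + y^2 + z^2)) dV = ∫_{0}^{2π} ∫_{0}^{π/3} ∫_{0}^{5} (17ρ) · ρ^2 sin(φ) dρ dφ dθ.

Inner (ρ): 10625sin(φ)/4.
Middle (φ): 10625/8.
Outer (θ): 10625π/4.

Therefore the triple integral equals 10625π/4.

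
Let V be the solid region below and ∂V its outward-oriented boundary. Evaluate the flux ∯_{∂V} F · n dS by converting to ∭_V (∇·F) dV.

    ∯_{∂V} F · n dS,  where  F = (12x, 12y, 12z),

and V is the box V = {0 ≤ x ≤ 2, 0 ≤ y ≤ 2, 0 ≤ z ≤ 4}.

By the divergence theorem,

    ∯_{∂V} F · n dS = ∭_V (∇ · F) dV.

Compute the divergence:
    ∇ · F = ∂F_x/∂x + ∂F_y/∂y + ∂F_z/∂z = 12 + 12 + 12 = 36.

V is a rectangular box, so dV = dx dy dz with 0 ≤ x ≤ 2, 0 ≤ y ≤ 2, 0 ≤ z ≤ 4.

Integrate (36) over V as an iterated integral:

    ∭_V (∇·F) dV = ∫_0^{2} ∫_0^{2} ∫_0^{4} (36) dz dy dx.

Inner (z from 0 to 4): 144.
Middle (y from 0 to 2): 288.
Outer (x from 0 to 2): 576.

Therefore ∯_{∂V} F · n dS = 576.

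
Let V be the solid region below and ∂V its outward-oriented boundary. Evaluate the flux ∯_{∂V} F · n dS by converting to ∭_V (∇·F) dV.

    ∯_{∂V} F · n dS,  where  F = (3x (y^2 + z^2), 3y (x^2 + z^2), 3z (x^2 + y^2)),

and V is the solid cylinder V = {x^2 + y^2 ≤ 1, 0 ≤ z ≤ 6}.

By the divergence theorem,

    ∯_{∂V} F · n dS = ∭_V (∇ · F) dV.

Compute the divergence:
    ∇ · F = ∂F_x/∂x + ∂F_y/∂y + ∂F_z/∂z = 3y^2 + 3z^2 + 3x^2 + 3z^2 + 3x^2 + 3y^2 = 6x^2 + 6y^2 + 6z^2.

In cylindrical coordinates, x = r cos(θ), y = r sin(θ), z = z, dV = r dr dθ dz, with 0 ≤ r ≤ 1, 0 ≤ θ ≤ 2π, 0 ≤ z ≤ 6.

The integrand, after substitution and multiplying by the volume element, becomes (6r^2 + 6z^2) · r, so

    ∭_V (∇·F) dV = ∫_0^{2π} ∫_0^{1} ∫_0^{6} (6r^2 + 6z^2) · r dz dr dθ.

Inner (z from 0 to 6): 36r (r^2 + 12).
Middle (r from 0 to 1): 225.
Outer (θ from 0 to 2π): 450π.

Therefore ∯_{∂V} F · n dS = 450π.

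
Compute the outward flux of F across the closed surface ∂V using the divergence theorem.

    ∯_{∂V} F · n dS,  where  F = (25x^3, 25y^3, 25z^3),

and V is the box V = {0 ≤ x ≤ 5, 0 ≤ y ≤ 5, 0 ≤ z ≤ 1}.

By the divergence theorem,

    ∯_{∂V} F · n dS = ∭_V (∇ · F) dV.

Compute the divergence:
    ∇ · F = ∂F_x/∂x + ∂F_y/∂y + ∂F_z/∂z = 75x^2 + 75y^2 + 75z^2.

V is a rectangular box, so dV = dx dy dz with 0 ≤ x ≤ 5, 0 ≤ y ≤ 5, 0 ≤ z ≤ 1.

Integrate (75x^2 + 75y^2 + 75z^2) over V as an iterated integral:

    ∭_V (∇·F) dV = ∫_0^{5} ∫_0^{5} ∫_0^{1} (75x^2 + 75y^2 + 75z^2) dz dy dx.

Inner (z from 0 to 1): 75x^2 + 75y^2 + 25.
Middle (y from 0 to 5): 375x^2 + 3250.
Outer (x from 0 to 5): 31875.

Therefore ∯_{∂V} F · n dS = 31875.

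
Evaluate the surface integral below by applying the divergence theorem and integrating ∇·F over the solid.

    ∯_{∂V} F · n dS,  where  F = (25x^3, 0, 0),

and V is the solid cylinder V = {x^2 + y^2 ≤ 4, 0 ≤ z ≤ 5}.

By the divergence theorem,

    ∯_{∂V} F · n dS = ∭_V (∇ · F) dV.

Compute the divergence:
    ∇ · F = ∂F_x/∂x + ∂F_y/∂y + ∂F_z/∂z = 75x^2 + 0 + 0 = 75x^2.

In cylindrical coordinates, x = r cos(θ), y = r sin(θ), z = z, dV = r dr dθ dz, with 0 ≤ r ≤ 2, 0 ≤ θ ≤ 2π, 0 ≤ z ≤ 5.

The integrand, after substitution and multiplying by the volume element, becomes (75r^2cos(θ)^2) · r, so

    ∭_V (∇·F) dV = ∫_0^{2π} ∫_0^{2} ∫_0^{5} (75r^2cos(θ)^2) · r dz dr dθ.

Inner (z from 0 to 5): 375r^3cos(θ)^2.
Middle (r from 0 to 2): 1500cos(θ)^2.
Outer (θ from 0 to 2π): 1500π.

Therefore ∯_{∂V} F · n dS = 1500π.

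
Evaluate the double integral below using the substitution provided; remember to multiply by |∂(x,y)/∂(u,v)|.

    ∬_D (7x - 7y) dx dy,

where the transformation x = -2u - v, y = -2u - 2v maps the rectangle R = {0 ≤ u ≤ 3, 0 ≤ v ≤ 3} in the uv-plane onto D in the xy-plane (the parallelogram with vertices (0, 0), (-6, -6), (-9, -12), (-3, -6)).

Compute the Jacobian determinant of (x, y) with respect to (u, v):

    ∂(x,y)/∂(u,v) = | -2  -1 | = (-2)(-2) - (-1)(-2) = 2.
                   | -2  -2 |

Its absolute value is |J| = 2 (the area scaling factor).

Substituting x = -2u - v, y = -2u - 2v into the integrand,

    7x - 7y → 7v,

so the integral becomes

    ∬_R (7v) · |J| du dv = ∫_0^3 ∫_0^3 (14v) dv du.

Inner (v): 63.
Outer (u): 189.

Therefore ∬_D (7x - 7y) dx dy = 189.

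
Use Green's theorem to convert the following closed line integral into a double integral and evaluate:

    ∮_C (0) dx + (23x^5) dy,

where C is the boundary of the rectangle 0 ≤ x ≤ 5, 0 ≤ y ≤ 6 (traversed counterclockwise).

Green's theorem converts the closed line integral into a double integral over the enclosed region D:

    ∮_C P dx + Q dy = ∬_D (∂Q/∂x - ∂P/∂y) dA.

Here P = 0, Q = 23x^5, so

    ∂Q/∂x = 115x^4,    ∂P/∂y = 0,
    ∂Q/∂x - ∂P/∂y = 115x^4.

D is the region 0 ≤ x ≤ 5, 0 ≤ y ≤ 6. Evaluating the double integral:

    ∬_D (115x^4) dA = ∫_0^{5} ∫_0^{6} (115x^4) dy dx.

Inner (y from 0 to 6): 690x^4.
Outer (x from 0 to 5): 431250.

Therefore ∮_C P dx + Q dy = 431250.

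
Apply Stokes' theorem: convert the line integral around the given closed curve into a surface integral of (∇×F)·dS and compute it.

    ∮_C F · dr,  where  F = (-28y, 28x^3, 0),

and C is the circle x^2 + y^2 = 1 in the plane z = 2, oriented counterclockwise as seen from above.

Let S be the flat disk x^2 + y^2 ≤ 1 in the plane z = 2, with upward unit normal n̂ = ẑ. By Stokes' theorem,

    ∮_C F · dr = ∬_S (∇ × F) · n̂ dS = ∬_D (curl F)_z dA,

where D is the disk x^2 + y^2 ≤ 1.

Compute the curl of F = (-28y, 28x^3, 0):
    (∇ × F)_x = ∂F_z/∂y - ∂F_y/∂z = 0,
    (∇ × F)_y = ∂F_x/∂z - ∂F_z/∂x = 0,
    (∇ × F)_z = ∂F_y/∂x - ∂F_x/∂y = 84x^2 + 28.

On z = 2, (curl F)_z = 84x^2 + 28.

Convert to polar (x = r cos θ, y = r sin θ, dA = r dr dθ); the integrand becomes 84r^2cos(θ)^2 + 28, so

    ∬_D (curl F)_z dA = ∫_0^{2π} ∫_0^{1} (84r^2cos(θ)^2 + 28) · r dr dθ.

Inner (r from 0 to 1): 21cos(θ)^2 + 14.
Outer (θ from 0 to 2π): 49π.

Therefore ∮_C F · dr = 49π.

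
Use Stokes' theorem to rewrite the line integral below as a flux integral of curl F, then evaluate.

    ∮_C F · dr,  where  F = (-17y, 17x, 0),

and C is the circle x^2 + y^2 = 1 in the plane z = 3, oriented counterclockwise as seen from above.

Let S be the flat disk x^2 + y^2 ≤ 1 in the plane z = 3, with upward unit normal n̂ = ẑ. By Stokes' theorem,

    ∮_C F · dr = ∬_S (∇ × F) · n̂ dS = ∬_D (curl F)_z dA,

where D is the disk x^2 + y^2 ≤ 1.

Compute the curl of F = (-17y, 17x, 0):
    (∇ × F)_x = ∂F_z/∂y - ∂F_y/∂z = 0,
    (∇ × F)_y = ∂F_x/∂z - ∂F_z/∂x = 0,
    (∇ × F)_z = ∂F_y/∂x - ∂F_x/∂y = 34.

On z = 3, (curl F)_z = 34.

Convert to polar (x = r cos θ, y = r sin θ, dA = r dr dθ); the integrand becomes 34, so

    ∬_D (curl F)_z dA = ∫_0^{2π} ∫_0^{1} (34) · r dr dθ.

Inner (r from 0 to 1): 17.
Outer (θ from 0 to 2π): 34π.

Therefore ∮_C F · dr = 34π.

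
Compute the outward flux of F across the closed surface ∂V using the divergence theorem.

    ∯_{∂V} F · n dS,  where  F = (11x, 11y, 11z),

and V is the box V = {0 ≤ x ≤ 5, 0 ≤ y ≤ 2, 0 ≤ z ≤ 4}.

By the divergence theorem,

    ∯_{∂V} F · n dS = ∭_V (∇ · F) dV.

Compute the divergence:
    ∇ · F = ∂F_x/∂x + ∂F_y/∂y + ∂F_z/∂z = 11 + 11 + 11 = 33.

V is a rectangular box, so dV = dx dy dz with 0 ≤ x ≤ 5, 0 ≤ y ≤ 2, 0 ≤ z ≤ 4.

Integrate (33) over V as an iterated integral:

    ∭_V (∇·F) dV = ∫_0^{5} ∫_0^{2} ∫_0^{4} (33) dz dy dx.

Inner (z from 0 to 4): 132.
Middle (y from 0 to 2): 264.
Outer (x from 0 to 5): 1320.

Therefore ∯_{∂V} F · n dS = 1320.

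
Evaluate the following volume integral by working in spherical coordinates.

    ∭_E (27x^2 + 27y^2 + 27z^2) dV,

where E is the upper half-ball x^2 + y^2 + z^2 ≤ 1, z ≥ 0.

In spherical coordinates, x = ρ sin(φ) cos(θ), y = ρ sin(φ) sin(θ), z = ρ cos(φ), and dV = ρ^2 sin(φ) dρ dφ dθ.

The integrand becomes 27ρ^2, so

    ∭_E (27x^2 + 27y^2 + 27z^2) dV = ∫_{0}^{2π} ∫_{0}^{π/2} ∫_{0}^{1} (27ρ^2) · ρ^2 sin(φ) dρ dφ dθ.

Inner (ρ): 27sin(φ)/5.
Middle (φ): 27/5.
Outer (θ): 54π/5.

Therefore the triple integral equals 54π/5.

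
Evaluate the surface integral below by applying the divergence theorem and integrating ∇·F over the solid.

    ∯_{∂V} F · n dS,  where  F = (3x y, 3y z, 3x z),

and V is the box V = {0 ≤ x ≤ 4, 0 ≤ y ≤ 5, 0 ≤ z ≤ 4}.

By the divergence theorem,

    ∯_{∂V} F · n dS = ∭_V (∇ · F) dV.

Compute the divergence:
    ∇ · F = ∂F_x/∂x + ∂F_y/∂y + ∂F_z/∂z = 3y + 3z + 3x = 3x + 3y + 3z.

V is a rectangular box, so dV = dx dy dz with 0 ≤ x ≤ 4, 0 ≤ y ≤ 5, 0 ≤ z ≤ 4.

Integrate (3x + 3y + 3z) over V as an iterated integral:

    ∭_V (∇·F) dV = ∫_0^{4} ∫_0^{5} ∫_0^{4} (3x + 3y + 3z) dz dy dx.

Inner (z from 0 to 4): 12x + 12y + 24.
Middle (y from 0 to 5): 60x + 270.
Outer (x from 0 to 4): 1560.

Therefore ∯_{∂V} F · n dS = 1560.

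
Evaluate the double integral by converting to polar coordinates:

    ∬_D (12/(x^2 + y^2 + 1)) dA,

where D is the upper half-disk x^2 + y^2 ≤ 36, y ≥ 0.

The region D is 0 ≤ r ≤ 6, 0 ≤ θ ≤ π in polar coordinates, where x = r cos(θ), y = r sin(θ), and dA = r dr dθ.

Under the substitution, the integrand becomes 12/(r^2 + 1), so

    ∬_D (12/(x^2 + y^2 + 1)) dA = ∫_{0}^{π} ∫_{0}^{6} (12/(r^2 + 1)) · r dr dθ.

Inner integral (in r): ∫_{0}^{6} (12/(r^2 + 1)) · r dr = log(2565726409).

Outer integral (in θ): ∫_{0}^{π} (log(2565726409)) dθ = log(2565726409^π).

Therefore ∬_D (12/(x^2 + y^2 + 1)) dA = log(2565726409^π).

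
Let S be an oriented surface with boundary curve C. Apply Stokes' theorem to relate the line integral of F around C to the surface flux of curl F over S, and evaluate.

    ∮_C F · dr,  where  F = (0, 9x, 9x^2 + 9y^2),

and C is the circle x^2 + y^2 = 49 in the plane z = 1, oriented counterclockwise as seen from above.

Let S be the flat disk x^2 + y^2 ≤ 49 in the plane z = 1, with upward unit normal n̂ = ẑ. By Stokes' theorem,

    ∮_C F · dr = ∬_S (∇ × F) · n̂ dS = ∬_D (curl F)_z dA,

where D is the disk x^2 + y^2 ≤ 49.

Compute the curl of F = (0, 9x, 9x^2 + 9y^2):
    (∇ × F)_x = ∂F_z/∂y - ∂F_y/∂z = 18y,
    (∇ × F)_y = ∂F_x/∂z - ∂F_z/∂x = -18x,
    (∇ × F)_z = ∂F_y/∂x - ∂F_x/∂y = 9.

On z = 1, (curl F)_z = 9.

Convert to polar (x = r cos θ, y = r sin θ, dA = r dr dθ); the integrand becomes 9, so

    ∬_D (curl F)_z dA = ∫_0^{2π} ∫_0^{7} (9) · r dr dθ.

Inner (r from 0 to 7): 441/2.
Outer (θ from 0 to 2π): 441π.

Therefore ∮_C F · dr = 441π.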